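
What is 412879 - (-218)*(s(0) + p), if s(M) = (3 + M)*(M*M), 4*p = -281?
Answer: 795129/2 ≈ 3.9756e+5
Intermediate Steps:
p = -281/4 (p = (¼)*(-281) = -281/4 ≈ -70.250)
s(M) = M²*(3 + M) (s(M) = (3 + M)*M² = M²*(3 + M))
412879 - (-218)*(s(0) + p) = 412879 - (-218)*(0²*(3 + 0) - 281/4) = 412879 - (-218)*(0*3 - 281/4) = 412879 - (-218)*(0 - 281/4) = 412879 - (-218)*(-281)/4 = 412879 - 1*30629/2 = 412879 - 30629/2 = 795129/2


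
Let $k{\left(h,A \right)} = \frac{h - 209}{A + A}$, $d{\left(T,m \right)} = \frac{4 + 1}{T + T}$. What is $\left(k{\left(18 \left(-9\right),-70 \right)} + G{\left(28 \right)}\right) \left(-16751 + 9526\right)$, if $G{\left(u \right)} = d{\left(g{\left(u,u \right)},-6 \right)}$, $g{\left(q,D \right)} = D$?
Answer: $- \frac{1108315}{56} \approx -19791.0$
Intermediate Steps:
$d{\left(T,m \right)} = \frac{5}{2 T}$
$k{\left(h,A \right)} = \frac{-209 + h}{2 A}$
$G{\left(u \right)} = \frac{5}{2 u}$
$\left(k{\left(18 \left(-9\right),-70 \right)} + G{\left(28 \right)}\right) \left(-16751 + 9526\right) = \left(\frac{-209 + 18 \left(-9\right)}{2 \left(-70\right)} + \frac{5}{2 \cdot 28}\right) \left(-16751 + 9526\right) = \left(\frac{1}{2} \left(- \frac{1}{70}\right) \left(-209 - 162\right) + \frac{5}{2} \cdot \frac{1}{28}\right) \left(-7225\right) = \left(\frac{1}{2} \left(- \frac{1}{70}\right) \left(-371\right) + \frac{5}{56}\right) \left(-7225\right) = \left(\frac{53}{20} + \frac{5}{56}\right) \left(-7225\right) = \frac{767}{280} \left(-7225\right) = - \frac{1108315}{56}$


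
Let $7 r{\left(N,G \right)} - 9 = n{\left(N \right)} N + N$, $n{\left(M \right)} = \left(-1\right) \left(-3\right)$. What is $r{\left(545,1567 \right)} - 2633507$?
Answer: $- \frac{18432360}{7} \approx -2.6332 \cdot 10^{6}$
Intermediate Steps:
$n{\left(M \right)} = 3$
$r{\left(N,G \right)} = \frac{9}{7} + \frac{4 N}{7}$ ($r{\left(N,G \right)} = \frac{9}{7} + \frac{3 N + N}{7} = \frac{9}{7} + \frac{4 N}{7}$)
$r{\left(545,1567 \right)} - 2633507 = \left(\frac{9}{7} + \frac{4}{7} \cdot 545\right) - 2633507 = \left(\frac{9}{7} + \frac{2180}{7}\right) - 2633507 = \frac{2189}{7} - 2633507 = - \frac{18432360}{7}$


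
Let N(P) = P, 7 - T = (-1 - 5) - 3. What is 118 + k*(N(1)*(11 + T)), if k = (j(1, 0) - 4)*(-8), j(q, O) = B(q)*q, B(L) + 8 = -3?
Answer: 3358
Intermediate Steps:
T = 16 (T = 7 - ((-1 - 5) - 3) = 7 - (-6 - 3) = 7 - 1*(-9) = 7 + 9 = 16)
B(L) = -11 (B(L) = -8 - 3 = -11)
j(q, O) = -11*q
k = 120 (k = (-11*1 - 4)*(-8) = (-11 - 4)*(-8) = -15*(-8) = 120)
118 + k*(N(1)*(11 + T)) = 118 + 120*(1*(11 + 16)) = 118 + 120*(1*27) = 118 + 120*27 = 118 + 3240 = 3358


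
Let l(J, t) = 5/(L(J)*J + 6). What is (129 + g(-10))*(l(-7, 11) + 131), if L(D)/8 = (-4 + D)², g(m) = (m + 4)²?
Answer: 29266545/1354 ≈ 21615.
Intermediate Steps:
g(m) = (4 + m)²
L(D) = 8*(-4 + D)²
l(J, t) = 5/(6 + 8*J*(-4 + J)²) (l(J, t) = 5/((8*(-4 + J)²)*J + 6) = 5/(8*J*(-4 + J)² + 6) = 5/(6 + 8*J*(-4 + J)²))
(129 + g(-10))*(l(-7, 11) + 131) = (129 + (4 - 10)²)*(5/(2*(3 + 4*(-7)*(-4 - 7)²)) + 131) = (129 + (-6)²)*(5/(2*(3 + 4*(-7)*(-11)²)) + 131) = (129 + 36)*(5/(2*(3 + 4*(-7)*121)) + 131) = 165*(5/(2*(3 - 3388)) + 131) = 165*((5/2)/(-3385) + 131) = 165*((5/2)*(-1/3385) + 131) = 165*(-1/1354 + 131) = 165*(177373/1354) = 29266545/1354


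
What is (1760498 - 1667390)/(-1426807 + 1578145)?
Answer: 15518/25223 ≈ 0.61523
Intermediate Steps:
(1760498 - 1667390)/(-1426807 + 1578145) = 93108/151338 = 93108*(1/151338) = 15518/25223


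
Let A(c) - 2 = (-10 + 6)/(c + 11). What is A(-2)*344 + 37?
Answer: 5149/9 ≈ 572.11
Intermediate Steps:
A(c) = 2 - 4/(11 + c) (A(c) = 2 + (-10 + 6)/(c + 11) = 2 - 4/(11 + c))
A(-2)*344 + 37 = (2*(9 - 2)/(11 - 2))*344 + 37 = (2*7/9)*344 + 37 = (2*(⅑)*7)*344 + 37 = (14/9)*344 + 37 = 4816/9 + 37 = 5149/9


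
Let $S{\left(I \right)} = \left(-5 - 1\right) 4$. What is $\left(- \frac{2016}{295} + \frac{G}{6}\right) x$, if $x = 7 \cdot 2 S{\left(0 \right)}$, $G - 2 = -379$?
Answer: $\frac{6905416}{295} \approx 23408.0$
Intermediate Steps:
$G = -377$ ($G = 2 - 379 = -377$)
$S{\left(I \right)} = -24$ ($S{\left(I \right)} = \left(-6\right) 4 = -24$)
$x = -336$ ($x = 7 \cdot 2 \left(-24\right) = 14 \left(-24\right) = -336$)
$\left(- \frac{2016}{295} + \frac{G}{6}\right) x = \left(- \frac{2016}{295} - \frac{377}{6}\right) \left(-336\right) = \left(- \frac{123311}{1770}\right) \left(-336\right) = \frac{6905416}{295}$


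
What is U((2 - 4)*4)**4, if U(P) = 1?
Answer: 1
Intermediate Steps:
U((2 - 4)*4)**4 = 1**4 = 1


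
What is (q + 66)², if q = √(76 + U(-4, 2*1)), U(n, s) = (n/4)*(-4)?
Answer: 4436 + 528*√5 ≈ 5616.6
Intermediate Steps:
U(n, s) = -n (U(n, s) = (n*(¼))*(-4) = (n/4)*(-4) = -n)
q = 4*√5 (q = √(76 - 1*(-4)) = √(76 + 4) = √80 = 4*√5 ≈ 8.9443)
(q + 66)² = (4*√5 + 66)² = (66 + 4*√5)²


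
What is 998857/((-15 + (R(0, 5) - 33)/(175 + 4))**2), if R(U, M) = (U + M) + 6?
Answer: 32004377137/7327849 ≈ 4367.5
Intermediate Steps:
R(U, M) = 6 + M + U (R(U, M) = (M + U) + 6 = 6 + M + U)
998857/((-15 + (R(0, 5) - 33)/(175 + 4))**2) = 998857/((-15 + ((6 + 5 + 0) - 33)/(175 + 4))**2) = 998857/((-15 + (11 - 33)/179)**2) = 998857/((-15 - 22*1/179)**2) = 998857/((-15 - 22/179)**2) = 998857/((-2707/179)**2) = 998857/(7327849/32041) = 998857*(32041/7327849) = 32004377137/7327849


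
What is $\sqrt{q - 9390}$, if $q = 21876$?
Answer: $\sqrt{12486} \approx 111.74$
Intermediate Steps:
$\sqrt{q - 9390} = \sqrt{21876 - 9390} = \sqrt{12486}$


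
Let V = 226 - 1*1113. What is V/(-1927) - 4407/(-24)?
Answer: 2837859/15416 ≈ 184.09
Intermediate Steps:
V = -887 (V = 226 - 1113 = -887)
V/(-1927) - 4407/(-24) = -887/(-1927) - 4407/(-24) = -887*(-1/1927) - 4407*(-1/24) = 887/1927 + 1469/8 = 2837859/15416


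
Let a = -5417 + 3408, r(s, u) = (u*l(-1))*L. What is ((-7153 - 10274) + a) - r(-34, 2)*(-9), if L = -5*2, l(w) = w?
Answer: -19256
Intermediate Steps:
L = -10
r(s, u) = 10*u (r(s, u) = (u*(-1))*(-10) = -u*(-10) = 10*u)
a = -2009
((-7153 - 10274) + a) - r(-34, 2)*(-9) = ((-7153 - 10274) - 2009) - 10*2*(-9) = (-17427 - 2009) - 20*(-9) = -19436 - 1*(-180) = -19436 + 180 = -19256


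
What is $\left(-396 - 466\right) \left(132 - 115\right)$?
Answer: $-14654$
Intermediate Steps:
$\left(-396 - 466\right) \left(132 - 115\right) = \left(-862\right) 17 = -14654$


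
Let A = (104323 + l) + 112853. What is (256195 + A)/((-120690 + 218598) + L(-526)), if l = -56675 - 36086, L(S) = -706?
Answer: 190305/48601 ≈ 3.9157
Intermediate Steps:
l = -92761
A = 124415 (A = (104323 - 92761) + 112853 = 11562 + 112853 = 124415)
(256195 + A)/((-120690 + 218598) + L(-526)) = (256195 + 124415)/((-120690 + 218598) - 706) = 380610/(97908 - 706) = 380610/97202 = 380610*(1/97202) = 190305/48601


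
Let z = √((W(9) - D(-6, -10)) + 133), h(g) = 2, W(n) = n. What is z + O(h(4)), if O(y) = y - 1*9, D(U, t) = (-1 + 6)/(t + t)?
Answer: -7 + √569/2 ≈ 4.9269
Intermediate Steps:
D(U, t) = 5/(2*t) (D(U, t) = 5/((2*t)) = 5*(1/(2*t)) = 5/(2*t))
O(y) = -9 + y (O(y) = y - 9 = -9 + y)
z = √569/2 (z = √((9 - 5/(2*(-10))) + 133) = √((9 - 5*(-1)/(2*10)) + 133) = √((9 - 1*(-¼)) + 133) = √((9 + ¼) + 133) = √(37/4 + 133) = √(569/4) = √569/2 ≈ 11.927)
z + O(h(4)) = √569/2 + (-9 + 2) = √569/2 - 7 = -7 + √569/2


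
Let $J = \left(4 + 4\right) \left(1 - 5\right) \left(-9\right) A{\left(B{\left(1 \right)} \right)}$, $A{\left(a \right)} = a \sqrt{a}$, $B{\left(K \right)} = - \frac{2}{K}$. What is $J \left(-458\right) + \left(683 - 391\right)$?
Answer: $292 + 263808 i \sqrt{2} \approx 292.0 + 3.7308 \cdot 10^{5} i$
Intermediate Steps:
$A{\left(a \right)} = a^{\frac{3}{2}}$
$J = - 576 i \sqrt{2}$ ($J = \left(4 + 4\right) \left(1 - 5\right) \left(-9\right) \left(- \frac{2}{1}\right)^{\frac{3}{2}} = 8 \left(-4\right) \left(-9\right) \left(\left(-2\right) 1\right)^{\frac{3}{2}} = \left(-32\right) \left(-9\right) \left(-2\right)^{\frac{3}{2}} = 288 \left(- 2 i \sqrt{2}\right) = - 576 i \sqrt{2} \approx - 814.59 i$)
$J \left(-458\right) + \left(683 - 391\right) = - 576 i \sqrt{2} \left(-458\right) + \left(683 - 391\right) = 263808 i \sqrt{2} + 292 = 292 + 263808 i \sqrt{2}$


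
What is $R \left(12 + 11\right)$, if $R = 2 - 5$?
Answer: $-69$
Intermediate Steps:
$R = -3$ ($R = 2 - 5 = -3$)
$R \left(12 + 11\right) = - 3 \left(12 + 11\right) = \left(-3\right) 23 = -69$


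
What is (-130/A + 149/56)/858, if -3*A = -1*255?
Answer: 359/272272 ≈ 0.0013185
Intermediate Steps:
A = 85 (A = -(-1)*255/3 = -1/3*(-255) = 85)
(-130/A + 149/56)/858 = (-130/85 + 149/56)/858 = (-130*1/85 + 149*(1/56))*(1/858) = (-26/17 + 149/56)*(1/858) = (1077/952)*(1/858) = 359/272272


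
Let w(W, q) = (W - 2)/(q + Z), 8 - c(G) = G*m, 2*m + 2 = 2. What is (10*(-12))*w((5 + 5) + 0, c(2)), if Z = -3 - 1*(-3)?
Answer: -120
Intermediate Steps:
m = 0 (m = -1 + (½)*2 = -1 + 1 = 0)
c(G) = 8 (c(G) = 8 - G*0 = 8 - 1*0 = 8 + 0 = 8)
Z = 0 (Z = -3 + 3 = 0)
w(W, q) = (-2 + W)/q (w(W, q) = (W - 2)/(q + 0) = (-2 + W)/q)
(10*(-12))*w((5 + 5) + 0, c(2)) = (10*(-12))*((-2 + ((5 + 5) + 0))/8) = -15*(-2 + (10 + 0)) = -15*(-2 + 10) = -15*8 = -120*1 = -120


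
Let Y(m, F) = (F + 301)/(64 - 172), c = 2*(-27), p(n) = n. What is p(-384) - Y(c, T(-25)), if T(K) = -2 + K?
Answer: -20599/54 ≈ -381.46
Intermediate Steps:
c = -54
Y(m, F) = -301/108 - F/108 (Y(m, F) = (301 + F)/(-108) = (301 + F)*(-1/108) = -301/108 - F/108)
p(-384) - Y(c, T(-25)) = -384 - (-301/108 - (-2 - 25)/108) = -384 - (-301/108 - 1/108*(-27)) = -384 - (-301/108 + ¼) = -384 - 1*(-137/54) = -384 + 137/54 = -20599/54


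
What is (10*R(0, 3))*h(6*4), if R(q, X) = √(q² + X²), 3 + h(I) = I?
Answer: 630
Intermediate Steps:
h(I) = -3 + I
R(q, X) = √(X² + q²)
(10*R(0, 3))*h(6*4) = (10*√(3² + 0²))*(-3 + 6*4) = (10*√(9 + 0))*(-3 + 24) = (10*√9)*21 = (10*3)*21 = 30*21 = 630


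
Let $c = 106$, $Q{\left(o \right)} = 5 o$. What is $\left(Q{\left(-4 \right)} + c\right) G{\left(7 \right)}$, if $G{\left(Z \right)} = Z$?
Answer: $602$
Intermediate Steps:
$\left(Q{\left(-4 \right)} + c\right) G{\left(7 \right)} = \left(5 \left(-4\right) + 106\right) 7 = \left(-20 + 106\right) 7 = 86 \cdot 7 = 602$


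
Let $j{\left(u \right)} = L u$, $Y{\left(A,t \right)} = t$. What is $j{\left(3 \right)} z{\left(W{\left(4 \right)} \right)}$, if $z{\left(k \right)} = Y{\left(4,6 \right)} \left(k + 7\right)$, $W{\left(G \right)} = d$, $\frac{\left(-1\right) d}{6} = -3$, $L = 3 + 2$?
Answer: $2250$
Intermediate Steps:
$L = 5$
$d = 18$ ($d = \left(-6\right) \left(-3\right) = 18$)
$W{\left(G \right)} = 18$
$j{\left(u \right)} = 5 u$
$z{\left(k \right)} = 42 + 6 k$ ($z{\left(k \right)} = 6 \left(k + 7\right) = 6 \left(7 + k\right) = 42 + 6 k$)
$j{\left(3 \right)} z{\left(W{\left(4 \right)} \right)} = 5 \cdot 3 \left(42 + 6 \cdot 18\right) = 15 \left(42 + 108\right) = 15 \cdot 150 = 2250$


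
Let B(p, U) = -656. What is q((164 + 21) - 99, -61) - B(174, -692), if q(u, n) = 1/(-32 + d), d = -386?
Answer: 274207/418 ≈ 656.00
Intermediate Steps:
q(u, n) = -1/418 (q(u, n) = 1/(-32 - 386) = 1/(-418) = -1/418)
q((164 + 21) - 99, -61) - B(174, -692) = -1/418 - 1*(-656) = -1/418 + 656 = 274207/418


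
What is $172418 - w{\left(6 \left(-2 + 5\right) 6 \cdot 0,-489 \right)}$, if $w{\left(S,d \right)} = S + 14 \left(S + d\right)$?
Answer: $179264$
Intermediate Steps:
$w{\left(S,d \right)} = 14 d + 15 S$ ($w{\left(S,d \right)} = S + \left(14 S + 14 d\right) = 14 d + 15 S$)
$172418 - w{\left(6 \left(-2 + 5\right) 6 \cdot 0,-489 \right)} = 172418 - \left(14 \left(-489\right) + 15 \cdot 6 \left(-2 + 5\right) 6 \cdot 0\right) = 172418 - \left(-6846 + 15 \cdot 6 \cdot 3 \cdot 6 \cdot 0\right) = 172418 - \left(-6846 + 15 \cdot 6 \cdot 18 \cdot 0\right) = 172418 - \left(-6846 + 15 \cdot 108 \cdot 0\right) = 172418 - \left(-6846 + 15 \cdot 0\right) = 172418 - \left(-6846 + 0\right) = 172418 - -6846 = 172418 + 6846 = 179264$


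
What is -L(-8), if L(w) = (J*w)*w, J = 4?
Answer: -256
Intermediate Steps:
L(w) = 4*w**2 (L(w) = (4*w)*w = 4*w**2)
-L(-8) = -4*(-8)**2 = -4*64 = -1*256 = -256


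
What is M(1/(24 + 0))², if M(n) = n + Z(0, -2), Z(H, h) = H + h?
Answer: 2209/576 ≈ 3.8351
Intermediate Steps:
M(n) = -2 + n (M(n) = n + (0 - 2) = n - 2 = -2 + n)
M(1/(24 + 0))² = (-2 + 1/(24 + 0))² = (-2 + 1/24)² = (-47/24)² = 2209/576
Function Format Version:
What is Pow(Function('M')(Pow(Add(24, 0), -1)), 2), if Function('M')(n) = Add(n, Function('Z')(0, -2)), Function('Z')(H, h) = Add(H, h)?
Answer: Rational(2209, 576) ≈ 3.8351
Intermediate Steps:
Function('M')(n) = Add(-2, n) (Function('M')(n) = Add(n, Add(0, -2)) = Add(n, -2) = Add(-2, n))
Pow(Function('M')(Pow(Add(24, 0), -1)), 2) = Pow(Add(-2, Pow(Add(24, 0), -1)), 2) = Pow(Add(-2, Pow(24, -1)), 2) = Pow(Add(-2, Rational(1, 24)), 2) = Pow(Rational(-47, 24), 2) = Rational(2209, 576)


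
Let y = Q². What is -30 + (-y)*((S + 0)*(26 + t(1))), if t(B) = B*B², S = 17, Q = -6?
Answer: -16554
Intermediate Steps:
y = 36 (y = (-6)² = 36)
t(B) = B³
-30 + (-y)*((S + 0)*(26 + t(1))) = -30 + (-1*36)*((17 + 0)*(26 + 1³)) = -30 - 612*(26 + 1) = -30 - 612*27 = -30 - 36*459 = -30 - 16524 = -16554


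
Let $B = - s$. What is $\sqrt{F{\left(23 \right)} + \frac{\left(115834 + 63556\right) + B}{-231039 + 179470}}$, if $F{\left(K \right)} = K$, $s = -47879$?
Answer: $\frac{\sqrt{1009087458}}{7367} \approx 4.312$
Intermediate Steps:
$B = 47879$ ($B = \left(-1\right) \left(-47879\right) = 47879$)
$\sqrt{F{\left(23 \right)} + \frac{\left(115834 + 63556\right) + B}{-231039 + 179470}} = \sqrt{23 + \frac{\left(115834 + 63556\right) + 47879}{-231039 + 179470}} = \sqrt{23 + \frac{179390 + 47879}{-51569}} = \sqrt{23 + 227269 \left(- \frac{1}{51569}\right)} = \sqrt{23 - \frac{32467}{7367}} = \sqrt{\frac{136974}{7367}} = \frac{\sqrt{1009087458}}{7367}$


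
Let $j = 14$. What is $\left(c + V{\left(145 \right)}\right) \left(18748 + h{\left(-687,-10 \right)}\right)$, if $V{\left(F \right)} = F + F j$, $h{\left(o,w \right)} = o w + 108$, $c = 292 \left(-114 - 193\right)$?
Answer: $-2250227494$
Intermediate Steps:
$c = -89644$ ($c = 292 \left(-307\right) = -89644$)
$h{\left(o,w \right)} = 108 + o w$
$V{\left(F \right)} = 15 F$ ($V{\left(F \right)} = F + F 14 = F + 14 F = 15 F$)
$\left(c + V{\left(145 \right)}\right) \left(18748 + h{\left(-687,-10 \right)}\right) = \left(-89644 + 15 \cdot 145\right) \left(18748 + \left(108 - -6870\right)\right) = \left(-89644 + 2175\right) \left(18748 + \left(108 + 6870\right)\right) = - 87469 \left(18748 + 6978\right) = \left(-87469\right) 25726 = -2250227494$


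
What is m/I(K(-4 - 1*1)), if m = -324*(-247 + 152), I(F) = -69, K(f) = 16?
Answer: -10260/23 ≈ -446.09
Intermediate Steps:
m = 30780 (m = -324*(-95) = 30780)
m/I(K(-4 - 1*1)) = 30780/(-69) = 30780*(-1/69) = -10260/23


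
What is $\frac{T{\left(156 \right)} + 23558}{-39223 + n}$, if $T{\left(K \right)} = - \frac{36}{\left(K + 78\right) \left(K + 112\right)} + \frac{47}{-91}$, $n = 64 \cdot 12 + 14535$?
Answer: $- \frac{1699763}{1725920} \approx -0.98484$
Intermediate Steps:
$n = 15303$ ($n = 768 + 14535 = 15303$)
$T{\left(K \right)} = - \frac{47}{91} - \frac{36}{\left(78 + K\right) \left(112 + K\right)}$ ($T{\left(K \right)} = - \frac{36}{\left(78 + K\right) \left(112 + K\right)} + 47 \left(- \frac{1}{91}\right) = - 36 \frac{1}{\left(78 + K\right) \left(112 + K\right)} - \frac{47}{91} = - \frac{36}{\left(78 + K\right) \left(112 + K\right)} - \frac{47}{91} = - \frac{47}{91} - \frac{36}{\left(78 + K\right) \left(112 + K\right)}$)
$\frac{T{\left(156 \right)} + 23558}{-39223 + n} = \frac{\frac{-413868 - 1393080 - 47 \cdot 156^{2}}{91 \left(8736 + 156^{2} + 190 \cdot 156\right)} + 23558}{-39223 + 15303} = \frac{\frac{-413868 - 1393080 - 1143792}{91 \left(8736 + 24336 + 29640\right)} + 23558}{-23920} = \left(\frac{-413868 - 1393080 - 1143792}{91 \cdot 62712} + 23558\right) \left(- \frac{1}{23920}\right) = \left(\frac{1}{91} \cdot \frac{1}{62712} \left(-2950740\right) + 23558\right) \left(- \frac{1}{23920}\right) = \left(- \frac{485}{938} + 23558\right) \left(- \frac{1}{23920}\right) = \frac{22096919}{938} \left(- \frac{1}{23920}\right) = - \frac{1699763}{1725920}$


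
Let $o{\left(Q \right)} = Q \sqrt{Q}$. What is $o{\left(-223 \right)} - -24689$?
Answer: $24689 - 223 i \sqrt{223} \approx 24689.0 - 3330.1 i$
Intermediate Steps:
$o{\left(Q \right)} = Q^{\frac{3}{2}}$
$o{\left(-223 \right)} - -24689 = \left(-223\right)^{\frac{3}{2}} - -24689 = - 223 i \sqrt{223} + 24689 = 24689 - 223 i \sqrt{223}$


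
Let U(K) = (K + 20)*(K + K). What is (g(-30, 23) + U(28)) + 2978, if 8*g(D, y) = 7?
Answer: 45335/8 ≈ 5666.9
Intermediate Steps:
g(D, y) = 7/8 (g(D, y) = (⅛)*7 = 7/8)
U(K) = 2*K*(20 + K) (U(K) = (20 + K)*(2*K) = 2*K*(20 + K))
(g(-30, 23) + U(28)) + 2978 = (7/8 + 2*28*(20 + 28)) + 2978 = (7/8 + 2*28*48) + 2978 = (7/8 + 2688) + 2978 = 21511/8 + 2978 = 45335/8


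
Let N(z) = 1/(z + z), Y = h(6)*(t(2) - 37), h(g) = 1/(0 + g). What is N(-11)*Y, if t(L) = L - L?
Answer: 37/132 ≈ 0.28030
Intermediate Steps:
h(g) = 1/g
t(L) = 0
Y = -37/6 (Y = (0 - 37)/6 = (1/6)*(-37) = -37/6 ≈ -6.1667)
N(z) = 1/(2*z)
N(-11)*Y = ((1/2)/(-11))*(-37/6) = ((1/2)*(-1/11))*(-37/6) = -1/22*(-37/6) = 37/132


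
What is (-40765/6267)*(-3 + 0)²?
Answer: -122295/2089 ≈ -58.542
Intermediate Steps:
(-40765/6267)*(-3 + 0)² = -40765*1/6267*(-3)² = -40765/6267*9 = -122295/2089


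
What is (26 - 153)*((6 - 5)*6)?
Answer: -762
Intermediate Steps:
(26 - 153)*((6 - 5)*6) = -127*6 = -762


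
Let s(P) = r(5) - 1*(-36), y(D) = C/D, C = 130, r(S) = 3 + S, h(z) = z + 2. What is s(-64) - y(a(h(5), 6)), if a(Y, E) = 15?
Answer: 106/3 ≈ 35.333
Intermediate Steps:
h(z) = 2 + z
y(D) = 130/D
s(P) = 44 (s(P) = (3 + 5) - 1*(-36) = 8 + 36 = 44)
s(-64) - y(a(h(5), 6)) = 44 - 130/15 = 44 - 1*26/3 = 44 - 26/3 = 106/3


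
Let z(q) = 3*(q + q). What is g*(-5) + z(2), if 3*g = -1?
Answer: 41/3 ≈ 13.667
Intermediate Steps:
g = -⅓ (g = (⅓)*(-1) = -⅓ ≈ -0.33333)
z(q) = 6*q (z(q) = 3*(2*q) = 6*q)
g*(-5) + z(2) = -⅓*(-5) + 6*2 = 5/3 + 12 = 41/3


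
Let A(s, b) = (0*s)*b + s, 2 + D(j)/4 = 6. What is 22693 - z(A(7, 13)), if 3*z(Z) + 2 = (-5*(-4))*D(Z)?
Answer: 22587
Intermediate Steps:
D(j) = 16 (D(j) = -8 + 4*6 = -8 + 24 = 16)
A(s, b) = s (A(s, b) = 0*b + s = 0 + s = s)
z(Z) = 106 (z(Z) = -2/3 + (-5*(-4)*16)/3 = -2/3 + (20*16)/3 = -2/3 + (1/3)*320 = -2/3 + 320/3 = 106)
22693 - z(A(7, 13)) = 22693 - 1*106 = 22693 - 106 = 22587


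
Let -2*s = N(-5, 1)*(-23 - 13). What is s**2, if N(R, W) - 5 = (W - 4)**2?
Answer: 63504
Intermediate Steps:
N(R, W) = 5 + (-4 + W)**2 (N(R, W) = 5 + (W - 4)**2 = 5 + (-4 + W)**2)
s = 252 (s = -(5 + (-4 + 1)**2)*(-23 - 13)/2 = -(5 + (-3)**2)*(-36)/2 = -(5 + 9)*(-36)/2 = -7*(-36) = -1/2*(-504) = 252)
s**2 = 252**2 = 63504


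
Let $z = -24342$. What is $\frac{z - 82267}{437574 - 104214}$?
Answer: $- \frac{106609}{333360} \approx -0.3198$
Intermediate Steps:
$\frac{z - 82267}{437574 - 104214} = \frac{-24342 - 82267}{437574 - 104214} = - \frac{106609}{333360}$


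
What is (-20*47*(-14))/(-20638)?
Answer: -6580/10319 ≈ -0.63766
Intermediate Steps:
(-20*47*(-14))/(-20638) = -940*(-14)*(-1/20638) = 13160*(-1/20638) = -6580/10319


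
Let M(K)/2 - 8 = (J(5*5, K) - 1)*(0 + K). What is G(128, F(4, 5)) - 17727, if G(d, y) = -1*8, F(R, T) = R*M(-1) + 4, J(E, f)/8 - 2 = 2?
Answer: -17735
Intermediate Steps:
J(E, f) = 32 (J(E, f) = 16 + 8*2 = 16 + 16 = 32)
M(K) = 16 + 62*K (M(K) = 16 + 2*((32 - 1)*(0 + K)) = 16 + 2*(31*K) = 16 + 62*K)
F(R, T) = 4 - 46*R (F(R, T) = R*(16 + 62*(-1)) + 4 = R*(16 - 62) + 4 = R*(-46) + 4 = -46*R + 4 = 4 - 46*R)
G(d, y) = -8
G(128, F(4, 5)) - 17727 = -8 - 17727 = -17735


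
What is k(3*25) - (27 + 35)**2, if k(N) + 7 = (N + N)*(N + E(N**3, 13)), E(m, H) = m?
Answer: 63288649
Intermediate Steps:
k(N) = -7 + 2*N*(N + N**3) (k(N) = -7 + (N + N)*(N + N**3) = -7 + (2*N)*(N + N**3) = -7 + 2*N*(N + N**3))
k(3*25) - (27 + 35)**2 = (-7 + 2*(3*25)**2 + 2*(3*25)**4) - (27 + 35)**2 = (-7 + 2*75**2 + 2*75**4) - 1*62**2 = (-7 + 2*5625 + 2*31640625) - 1*3844 = (-7 + 11250 + 63281250) - 3844 = 63292493 - 3844 = 63288649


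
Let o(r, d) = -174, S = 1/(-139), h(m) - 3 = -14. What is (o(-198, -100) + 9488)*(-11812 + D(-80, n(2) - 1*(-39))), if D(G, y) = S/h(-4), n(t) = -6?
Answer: -168215934758/1529 ≈ -1.1002e+8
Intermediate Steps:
h(m) = -11 (h(m) = 3 - 14 = -11)
S = -1/139 ≈ -0.0071942
D(G, y) = 1/1529 (D(G, y) = -1/139/(-11) = -1/139*(-1/11) = 1/1529)
(o(-198, -100) + 9488)*(-11812 + D(-80, n(2) - 1*(-39))) = (-174 + 9488)*(-11812 + 1/1529) = 9314*(-18060547/1529) = -168215934758/1529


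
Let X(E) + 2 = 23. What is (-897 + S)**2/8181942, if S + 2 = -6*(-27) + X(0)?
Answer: 256328/4090971 ≈ 0.062657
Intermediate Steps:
X(E) = 21 (X(E) = -2 + 23 = 21)
S = 181 (S = -2 + (-6*(-27) + 21) = -2 + (162 + 21) = -2 + 183 = 181)
(-897 + S)**2/8181942 = (-897 + 181)**2/8181942 = (-716)**2*(1/8181942) = 512656*(1/8181942) = 256328/4090971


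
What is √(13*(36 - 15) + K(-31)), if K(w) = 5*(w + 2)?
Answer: 8*√2 ≈ 11.314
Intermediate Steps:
K(w) = 10 + 5*w (K(w) = 5*(2 + w) = 10 + 5*w)
√(13*(36 - 15) + K(-31)) = √(13*(36 - 15) + (10 + 5*(-31))) = √(13*21 + (10 - 155)) = √(273 - 145) = √128 = 8*√2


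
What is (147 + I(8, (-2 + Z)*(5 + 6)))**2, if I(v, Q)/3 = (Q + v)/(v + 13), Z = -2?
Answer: 986049/49 ≈ 20123.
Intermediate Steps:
I(v, Q) = 3*(Q + v)/(13 + v) (I(v, Q) = 3*((Q + v)/(v + 13)) = 3*((Q + v)/(13 + v)) = 3*(Q + v)/(13 + v))
(147 + I(8, (-2 + Z)*(5 + 6)))**2 = (147 + 3*((-2 - 2)*(5 + 6) + 8)/(13 + 8))**2 = (147 + 3*(-4*11 + 8)/21)**2 = (147 + 3*(1/21)*(-44 + 8))**2 = (147 + 3*(1/21)*(-36))**2 = (147 - 36/7)**2 = (993/7)**2 = 986049/49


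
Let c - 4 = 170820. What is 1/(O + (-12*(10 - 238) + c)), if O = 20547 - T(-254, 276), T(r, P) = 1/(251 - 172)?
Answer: 79/15334452 ≈ 5.1518e-6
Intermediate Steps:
c = 170824 (c = 4 + 170820 = 170824)
T(r, P) = 1/79
O = 1623212/79 (O = 20547 - 1*1/79 = 20547 - 1/79 = 1623212/79 ≈ 20547.)
1/(O + (-12*(10 - 238) + c)) = 1/(1623212/79 + (-12*(10 - 238) + 170824)) = 1/(1623212/79 + (-12*(-228) + 170824)) = 1/(1623212/79 + (2736 + 170824)) = 1/(1623212/79 + 173560) = 1/(15334452/79) = 79/15334452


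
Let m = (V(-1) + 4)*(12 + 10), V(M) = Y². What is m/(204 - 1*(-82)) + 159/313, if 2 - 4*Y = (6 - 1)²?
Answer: 218681/65104 ≈ 3.3589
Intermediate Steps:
Y = -23/4 (Y = ½ - (6 - 1)²/4 = ½ - ¼*5² = ½ - ¼*25 = ½ - 25/4 = -23/4 ≈ -5.7500)
V(M) = 529/16 (V(M) = (-23/4)² = 529/16)
m = 6523/8 (m = (529/16 + 4)*(12 + 10) = (593/16)*22 = 6523/8 ≈ 815.38)
m/(204 - 1*(-82)) + 159/313 = 6523/(8*(204 - 1*(-82))) + 159/313 = 6523/(8*(204 + 82)) + 159*(1/313) = (6523/8)/286 + 159/313 = (6523/8)*(1/286) + 159/313 = 593/208 + 159/313 = 218681/65104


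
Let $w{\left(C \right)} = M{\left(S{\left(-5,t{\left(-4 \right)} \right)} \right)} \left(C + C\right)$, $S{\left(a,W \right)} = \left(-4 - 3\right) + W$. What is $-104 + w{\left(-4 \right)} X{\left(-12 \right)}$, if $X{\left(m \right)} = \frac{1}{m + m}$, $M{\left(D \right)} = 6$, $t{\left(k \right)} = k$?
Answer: $-102$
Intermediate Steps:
$S{\left(a,W \right)} = -7 + W$
$w{\left(C \right)} = 12 C$ ($w{\left(C \right)} = 6 \left(C + C\right) = 6 \cdot 2 C = 12 C$)
$X{\left(m \right)} = \frac{1}{2 m}$
$-104 + w{\left(-4 \right)} X{\left(-12 \right)} = -104 + 12 \left(-4\right) \frac{1}{2 \left(-12\right)} = -104 - 48 \cdot \frac{1}{2} \left(- \frac{1}{12}\right) = -104 - -2 = -104 + 2 = -102$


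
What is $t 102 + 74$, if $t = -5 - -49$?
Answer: $4562$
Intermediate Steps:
$t = 44$ ($t = -5 + 49 = 44$)
$t 102 + 74 = 44 \cdot 102 + 74 = 4488 + 74 = 4562$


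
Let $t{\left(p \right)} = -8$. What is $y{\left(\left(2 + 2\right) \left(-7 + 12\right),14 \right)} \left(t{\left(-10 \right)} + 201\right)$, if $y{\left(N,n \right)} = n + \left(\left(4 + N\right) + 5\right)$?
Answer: $8299$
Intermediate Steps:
$y{\left(N,n \right)} = 9 + N + n$ ($y{\left(N,n \right)} = n + \left(9 + N\right) = 9 + N + n$)
$y{\left(\left(2 + 2\right) \left(-7 + 12\right),14 \right)} \left(t{\left(-10 \right)} + 201\right) = \left(9 + \left(2 + 2\right) \left(-7 + 12\right) + 14\right) \left(-8 + 201\right) = \left(9 + 4 \cdot 5 + 14\right) 193 = \left(9 + 20 + 14\right) 193 = 43 \cdot 193 = 8299$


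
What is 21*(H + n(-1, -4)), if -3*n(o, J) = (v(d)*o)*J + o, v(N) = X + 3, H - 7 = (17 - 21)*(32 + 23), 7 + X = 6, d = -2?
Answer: -4522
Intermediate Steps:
X = -1 (X = -7 + 6 = -1)
H = -213 (H = 7 + (17 - 21)*(32 + 23) = 7 - 4*55 = 7 - 220 = -213)
v(N) = 2 (v(N) = -1 + 3 = 2)
n(o, J) = -o/3 - 2*J*o/3 (n(o, J) = -((2*o)*J + o)/3 = -(2*J*o + o)/3 = -(o + 2*J*o)/3 = -o/3 - 2*J*o/3)
21*(H + n(-1, -4)) = 21*(-213 - 1/3*(-1)*(1 + 2*(-4))) = 21*(-213 - 1/3*(-1)*(1 - 8)) = 21*(-213 - 1/3*(-1)*(-7)) = 21*(-213 - 7/3) = 21*(-646/3) = -4522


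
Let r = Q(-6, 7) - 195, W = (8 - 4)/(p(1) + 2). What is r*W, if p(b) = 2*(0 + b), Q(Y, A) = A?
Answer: -188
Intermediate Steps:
p(b) = 2*b
W = 1 (W = (8 - 4)/(2*1 + 2) = 4/(2 + 2) = 4/4 = 4*(¼) = 1)
r = -188 (r = 7 - 195 = -188)
r*W = -188*1 = -188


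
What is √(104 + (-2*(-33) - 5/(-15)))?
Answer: √1533/3 ≈ 13.051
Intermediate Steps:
√(104 + (-2*(-33) - 5/(-15))) = √(104 + (66 - 5*(-1/15))) = √(104 + (66 + ⅓)) = √(104 + 199/3) = √(511/3) = √1533/3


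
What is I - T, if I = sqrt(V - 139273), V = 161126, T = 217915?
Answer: -217915 + 41*sqrt(13) ≈ -2.1777e+5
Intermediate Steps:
I = 41*sqrt(13) (I = sqrt(161126 - 139273) = sqrt(21853) = 41*sqrt(13) ≈ 147.83)
I - T = 41*sqrt(13) - 1*217915 = 41*sqrt(13) - 217915 = -217915 + 41*sqrt(13)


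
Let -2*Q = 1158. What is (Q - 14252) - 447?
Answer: -15278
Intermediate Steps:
Q = -579 (Q = -½*1158 = -579)
(Q - 14252) - 447 = (-579 - 14252) - 447 = -14831 - 447 = -15278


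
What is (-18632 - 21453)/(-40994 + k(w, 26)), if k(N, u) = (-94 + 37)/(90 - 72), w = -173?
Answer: 240510/245983 ≈ 0.97775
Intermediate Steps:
k(N, u) = -19/6 (k(N, u) = -57/18 = -57*1/18 = -19/6)
(-18632 - 21453)/(-40994 + k(w, 26)) = (-18632 - 21453)/(-40994 - 19/6) = -40085/(-245983/6) = -40085*(-6/245983) = 240510/245983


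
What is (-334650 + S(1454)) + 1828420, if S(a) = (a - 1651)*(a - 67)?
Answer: 1220531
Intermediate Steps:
S(a) = (-1651 + a)*(-67 + a)
(-334650 + S(1454)) + 1828420 = (-334650 + (110617 + 1454**2 - 1718*1454)) + 1828420 = (-334650 + (110617 + 2114116 - 2497972)) + 1828420 = (-334650 - 273239) + 1828420 = -607889 + 1828420 = 1220531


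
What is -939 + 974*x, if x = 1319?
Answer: 1283767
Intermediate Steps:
-939 + 974*x = -939 + 974*1319 = -939 + 1284706 = 1283767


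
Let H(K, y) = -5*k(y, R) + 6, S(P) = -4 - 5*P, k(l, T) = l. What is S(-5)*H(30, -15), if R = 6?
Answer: 1701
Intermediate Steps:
H(K, y) = 6 - 5*y (H(K, y) = -5*y + 6 = 6 - 5*y)
S(-5)*H(30, -15) = (-4 - 5*(-5))*(6 - 5*(-15)) = (-4 + 25)*(6 + 75) = 21*81 = 1701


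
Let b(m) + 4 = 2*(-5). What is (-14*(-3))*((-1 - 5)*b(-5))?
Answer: 3528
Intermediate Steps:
b(m) = -14 (b(m) = -4 + 2*(-5) = -4 - 10 = -14)
(-14*(-3))*((-1 - 5)*b(-5)) = (-14*(-3))*((-1 - 5)*(-14)) = 42*(-6*(-14)) = 42*84 = 3528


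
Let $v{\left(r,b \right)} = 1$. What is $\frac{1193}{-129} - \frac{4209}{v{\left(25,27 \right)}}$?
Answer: $- \frac{544154}{129} \approx -4218.3$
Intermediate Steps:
$\frac{1193}{-129} - \frac{4209}{v{\left(25,27 \right)}} = \frac{1193}{-129} - \frac{4209}{1} = 1193 \left(- \frac{1}{129}\right) - 4209 = - \frac{1193}{129} - 4209 = - \frac{544154}{129}$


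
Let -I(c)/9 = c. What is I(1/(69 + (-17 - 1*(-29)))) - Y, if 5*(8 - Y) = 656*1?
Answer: 5539/45 ≈ 123.09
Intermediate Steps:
I(c) = -9*c
Y = -616/5 (Y = 8 - 656/5 = -616/5 ≈ -123.20)
I(1/(69 + (-17 - 1*(-29)))) - Y = -9/(69 + (-17 - 1*(-29))) - 1*(-616/5) = -9/(69 + (-17 + 29)) + 616/5 = -9/(69 + 12) + 616/5 = -9/81 + 616/5 = -9*1/81 + 616/5 = -1/9 + 616/5 = 5539/45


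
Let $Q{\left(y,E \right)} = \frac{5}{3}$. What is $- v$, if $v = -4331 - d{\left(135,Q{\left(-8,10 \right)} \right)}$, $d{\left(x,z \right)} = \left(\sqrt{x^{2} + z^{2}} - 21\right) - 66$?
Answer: $4244 + \frac{5 \sqrt{6562}}{3} \approx 4379.0$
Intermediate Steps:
$Q{\left(y,E \right)} = \frac{5}{3}$ ($Q{\left(y,E \right)} = 5 \cdot \frac{1}{3} = \frac{5}{3}$)
$d{\left(x,z \right)} = -87 + \sqrt{x^{2} + z^{2}}$ ($d{\left(x,z \right)} = \left(-21 + \sqrt{x^{2} + z^{2}}\right) - 66 = -87 + \sqrt{x^{2} + z^{2}}$)
$v = -4244 - \frac{5 \sqrt{6562}}{3}$ ($v = -4331 - \left(-87 + \sqrt{135^{2} + \left(\frac{5}{3}\right)^{2}}\right) = -4331 - \left(-87 + \sqrt{18225 + \frac{25}{9}}\right) = -4331 - \left(-87 + \sqrt{\frac{164050}{9}}\right) = -4331 - \left(-87 + \frac{5 \sqrt{6562}}{3}\right) = -4331 + \left(87 - \frac{5 \sqrt{6562}}{3}\right) = -4244 - \frac{5 \sqrt{6562}}{3} \approx -4379.0$)
$- v = - (-4244 - \frac{5 \sqrt{6562}}{3}) = 4244 + \frac{5 \sqrt{6562}}{3}$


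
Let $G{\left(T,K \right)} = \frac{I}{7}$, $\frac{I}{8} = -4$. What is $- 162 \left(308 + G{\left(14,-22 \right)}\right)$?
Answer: $- \frac{344088}{7} \approx -49155.0$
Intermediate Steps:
$I = -32$ ($I = 8 \left(-4\right) = -32$)
$G{\left(T,K \right)} = - \frac{32}{7}$
$- 162 \left(308 + G{\left(14,-22 \right)}\right) = - 162 \left(308 - \frac{32}{7}\right) = \left(-162\right) \frac{2124}{7} = - \frac{344088}{7}$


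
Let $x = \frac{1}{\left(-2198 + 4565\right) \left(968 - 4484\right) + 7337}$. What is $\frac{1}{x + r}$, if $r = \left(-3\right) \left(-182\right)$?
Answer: $\frac{8315035}{4540009109} \approx 0.0018315$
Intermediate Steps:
$r = 546$
$x = - \frac{1}{8315035}$ ($x = \frac{1}{2367 \left(-3516\right) + 7337} = \frac{1}{-8322372 + 7337} = \frac{1}{-8315035} = - \frac{1}{8315035} \approx -1.2026 \cdot 10^{-7}$)
$\frac{1}{x + r} = \frac{1}{- \frac{1}{8315035} + 546} = \frac{1}{\frac{4540009109}{8315035}} = \frac{8315035}{4540009109}$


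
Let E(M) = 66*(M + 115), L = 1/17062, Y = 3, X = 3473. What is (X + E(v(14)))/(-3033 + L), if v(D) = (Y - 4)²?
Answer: -189882998/51749045 ≈ -3.6693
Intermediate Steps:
L = 1/17062 ≈ 5.8610e-5
v(D) = 1 (v(D) = (3 - 4)² = (-1)² = 1)
E(M) = 7590 + 66*M (E(M) = 66*(115 + M) = 7590 + 66*M)
(X + E(v(14)))/(-3033 + L) = (3473 + (7590 + 66*1))/(-3033 + 1/17062) = (3473 + (7590 + 66))/(-51749045/17062) = (3473 + 7656)*(-17062/51749045) = 11129*(-17062/51749045) = -189882998/51749045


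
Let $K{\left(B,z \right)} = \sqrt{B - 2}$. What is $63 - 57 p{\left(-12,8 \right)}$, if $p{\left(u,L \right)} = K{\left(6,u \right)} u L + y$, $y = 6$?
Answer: $10665$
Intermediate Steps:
$K{\left(B,z \right)} = \sqrt{-2 + B}$
$p{\left(u,L \right)} = 6 + 2 L u$ ($p{\left(u,L \right)} = \sqrt{-2 + 6} u L + 6 = \sqrt{4} u L + 6 = 2 u L + 6 = 2 L u + 6 = 6 + 2 L u$)
$63 - 57 p{\left(-12,8 \right)} = 63 - 57 \left(6 + 2 \cdot 8 \left(-12\right)\right) = 63 - 57 \left(6 - 192\right) = 63 - -10602 = 63 + 10602 = 10665$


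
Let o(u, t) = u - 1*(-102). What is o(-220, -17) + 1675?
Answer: 1557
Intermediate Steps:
o(u, t) = 102 + u (o(u, t) = u + 102 = 102 + u)
o(-220, -17) + 1675 = (102 - 220) + 1675 = -118 + 1675 = 1557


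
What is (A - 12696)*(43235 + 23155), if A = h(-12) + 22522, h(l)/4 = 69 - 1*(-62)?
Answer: 687136500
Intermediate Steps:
h(l) = 524 (h(l) = 4*(69 - 1*(-62)) = 4*(69 + 62) = 4*131 = 524)
A = 23046 (A = 524 + 22522 = 23046)
(A - 12696)*(43235 + 23155) = (23046 - 12696)*(43235 + 23155) = 10350*66390 = 687136500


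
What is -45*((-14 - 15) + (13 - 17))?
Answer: 1485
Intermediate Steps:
-45*((-14 - 15) + (13 - 17)) = -45*(-29 - 4) = -45*(-33) = 1485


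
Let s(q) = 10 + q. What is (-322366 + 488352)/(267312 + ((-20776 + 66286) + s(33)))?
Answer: 165986/312865 ≈ 0.53054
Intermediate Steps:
(-322366 + 488352)/(267312 + ((-20776 + 66286) + s(33))) = (-322366 + 488352)/(267312 + ((-20776 + 66286) + (10 + 33))) = 165986/(267312 + (45510 + 43)) = 165986/(267312 + 45553) = 165986/312865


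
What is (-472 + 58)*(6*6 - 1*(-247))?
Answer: -117162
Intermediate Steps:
(-472 + 58)*(6*6 - 1*(-247)) = -414*(36 + 247) = -414*283 = -117162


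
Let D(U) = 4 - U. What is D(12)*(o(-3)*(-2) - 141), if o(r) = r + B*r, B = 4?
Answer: 888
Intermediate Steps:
o(r) = 5*r (o(r) = r + 4*r = 5*r)
D(12)*(o(-3)*(-2) - 141) = (4 - 1*12)*((5*(-3))*(-2) - 141) = (4 - 12)*(-15*(-2) - 141) = -8*(30 - 141) = -8*(-111) = 888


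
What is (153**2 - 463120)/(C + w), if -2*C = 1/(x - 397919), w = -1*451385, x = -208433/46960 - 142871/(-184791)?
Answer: 9091979334803619839/9333364623648049825 ≈ 0.97414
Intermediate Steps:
x = -31807320343/8677785360 (x = -208433*1/46960 - 142871*(-1/184791) = -208433/46960 + 142871/184791 = -31807320343/8677785360 ≈ -3.6654)
w = -451385
C = 4338892680/3453087479986183 (C = -1/(2*(-31807320343/8677785360 - 397919)) = -1/(2*(-3453087479986183/8677785360)) = -1/2*(-8677785360/3453087479986183) = 4338892680/3453087479986183 ≈ 1.2565e-6)
(153**2 - 463120)/(C + w) = (153**2 - 463120)/(4338892680/3453087479986183 - 451385) = (23409 - 463120)/(-1558671892149224320775/3453087479986183) = -439711*(-3453087479986183/1558671892149224320775) = 9091979334803619839/9333364623648049825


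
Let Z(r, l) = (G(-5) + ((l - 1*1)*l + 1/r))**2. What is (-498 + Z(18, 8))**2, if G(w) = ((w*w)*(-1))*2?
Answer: 22341579841/104976 ≈ 2.1283e+5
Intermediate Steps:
G(w) = -2*w**2 (G(w) = (w**2*(-1))*2 = -w**2*2 = -2*w**2)
Z(r, l) = (-50 + 1/r + l*(-1 + l))**2 (Z(r, l) = (-2*(-5)**2 + ((l - 1*1)*l + 1/r))**2 = (-2*25 + ((l - 1)*l + 1/r))**2 = (-50 + ((-1 + l)*l + 1/r))**2 = (-50 + (l*(-1 + l) + 1/r))**2 = (-50 + (1/r + l*(-1 + l)))**2 = (-50 + 1/r + l*(-1 + l))**2)
(-498 + Z(18, 8))**2 = (-498 + (1 - 50*18 + 18*8**2 - 1*8*18)**2/18**2)**2 = (-498 + (1 - 900 + 18*64 - 144)**2/324)**2 = (-498 + (1 - 900 + 1152 - 144)**2/324)**2 = (-498 + (1/324)*109**2)**2 = (-498 + (1/324)*11881)**2 = (-498 + 11881/324)**2 = (-149471/324)**2 = 22341579841/104976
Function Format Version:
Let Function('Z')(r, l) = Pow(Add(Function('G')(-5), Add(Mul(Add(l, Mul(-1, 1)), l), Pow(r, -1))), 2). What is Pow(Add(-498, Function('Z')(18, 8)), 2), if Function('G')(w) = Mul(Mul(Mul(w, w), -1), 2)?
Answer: Rational(22341579841, 104976) ≈ 2.1283e+5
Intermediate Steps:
Function('G')(w) = Mul(-2, Pow(w, 2)) (Function('G')(w) = Mul(Mul(Pow(w, 2), -1), 2) = Mul(Mul(-1, Pow(w, 2)), 2) = Mul(-2, Pow(w, 2)))
Function('Z')(r, l) = Pow(Add(-50, Pow(r, -1), Mul(l, Add(-1, l))), 2) (Function('Z')(r, l) = Pow(Add(Mul(-2, Pow(-5, 2)), Add(Mul(Add(l, Mul(-1, 1)), l), Pow(r, -1))), 2) = Pow(Add(Mul(-2, 25), Add(Mul(Add(l, -1), l), Pow(r, -1))), 2) = Pow(Add(-50, Add(Mul(Add(-1, l), l), Pow(r, -1))), 2) = Pow(Add(-50, Add(Mul(l, Add(-1, l)), Pow(r, -1))), 2) = Pow(Add(-50, Add(Pow(r, -1), Mul(l, Add(-1, l)))), 2) = Pow(Add(-50, Pow(r, -1), Mul(l, Add(-1, l))), 2))
Pow(Add(-498, Function('Z')(18, 8)), 2) = Pow(Add(-498, Mul(Pow(18, -2), Pow(Add(1, Mul(-50, 18), Mul(18, Pow(8, 2)), Mul(-1, 8, 18)), 2))), 2) = Pow(Add(-498, Mul(Rational(1, 324), Pow(Add(1, -900, Mul(18, 64), -144), 2))), 2) = Pow(Add(-498, Mul(Rational(1, 324), Pow(Add(1, -900, 1152, -144), 2))), 2) = Pow(Add(-498, Mul(Rational(1, 324), Pow(109, 2))), 2) = Pow(Add(-498, Mul(Rational(1, 324), 11881)), 2) = Pow(Add(-498, Rational(11881, 324)), 2) = Pow(Rational(-149471, 324), 2) = Rational(22341579841, 104976)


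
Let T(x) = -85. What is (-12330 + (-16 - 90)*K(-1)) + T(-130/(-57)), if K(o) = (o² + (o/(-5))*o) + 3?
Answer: -64089/5 ≈ -12818.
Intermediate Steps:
K(o) = 3 + 4*o²/5 (K(o) = (o² + (o*(-⅕))*o) + 3 = (o² + (-o/5)*o) + 3 = (o² - o²/5) + 3 = 4*o²/5 + 3 = 3 + 4*o²/5)
(-12330 + (-16 - 90)*K(-1)) + T(-130/(-57)) = (-12330 + (-16 - 90)*(3 + (⅘)*(-1)²)) - 85 = (-12330 - 106*(3 + (⅘)*1)) - 85 = (-12330 - 106*(3 + ⅘)) - 85 = (-12330 - 106*19/5) - 85 = (-12330 - 2014/5) - 85 = -63664/5 - 85 = -64089/5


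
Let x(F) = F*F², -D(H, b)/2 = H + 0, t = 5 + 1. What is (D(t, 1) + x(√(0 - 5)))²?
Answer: 19 + 120*I*√5 ≈ 19.0 + 268.33*I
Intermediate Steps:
t = 6
D(H, b) = -2*H (D(H, b) = -2*(H + 0) = -2*H)
x(F) = F³
(D(t, 1) + x(√(0 - 5)))² = (-2*6 + (√(0 - 5))³)² = (-12 + (√(-5))³)² = (-12 + (I*√5)³)² = (-12 - 5*I*√5)²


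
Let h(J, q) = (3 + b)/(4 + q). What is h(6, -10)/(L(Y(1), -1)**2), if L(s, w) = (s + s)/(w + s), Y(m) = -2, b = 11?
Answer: -21/16 ≈ -1.3125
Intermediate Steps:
L(s, w) = 2*s/(s + w) (L(s, w) = (2*s)/(s + w) = 2*s/(s + w))
h(J, q) = 14/(4 + q) (h(J, q) = (3 + 11)/(4 + q) = 14/(4 + q))
h(6, -10)/(L(Y(1), -1)**2) = (14/(4 - 10))/((2*(-2)/(-2 - 1))**2) = (14/(-6))/((2*(-2)/(-3))**2) = (14*(-1/6))/((2*(-2)*(-1/3))**2) = -7/(3*((4/3)**2)) = -7/(3*16/9) = -7/3*9/16 = -21/16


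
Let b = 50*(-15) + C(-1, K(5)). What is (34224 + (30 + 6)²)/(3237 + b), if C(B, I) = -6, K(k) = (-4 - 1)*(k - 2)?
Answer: 11840/827 ≈ 14.317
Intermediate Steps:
K(k) = 10 - 5*k (K(k) = -5*(-2 + k) = 10 - 5*k)
b = -756 (b = 50*(-15) - 6 = -750 - 6 = -756)
(34224 + (30 + 6)²)/(3237 + b) = (34224 + (30 + 6)²)/(3237 - 756) = (34224 + 36²)/2481 = (34224 + 1296)*(1/2481) = 35520*(1/2481) = 11840/827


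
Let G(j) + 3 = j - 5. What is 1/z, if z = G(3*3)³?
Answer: 1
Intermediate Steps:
G(j) = -8 + j (G(j) = -3 + (j - 5) = -3 + (-5 + j) = -8 + j)
z = 1 (z = (-8 + 3*3)³ = (-8 + 9)³ = 1³ = 1)
1/z = 1/1 = 1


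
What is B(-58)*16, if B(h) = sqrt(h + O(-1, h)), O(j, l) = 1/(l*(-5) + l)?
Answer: 12*I*sqrt(86710)/29 ≈ 121.85*I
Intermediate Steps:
O(j, l) = -1/(4*l) (O(j, l) = 1/(-5*l + l) = 1/(-4*l) = -1/(4*l))
B(h) = sqrt(h - 1/(4*h))
B(-58)*16 = (sqrt(-1/(-58) + 4*(-58))/2)*16 = (sqrt(-1*(-1/58) - 232)/2)*16 = (sqrt(1/58 - 232)/2)*16 = (sqrt(-13455/58)/2)*16 = ((3*I*sqrt(86710)/58)/2)*16 = (3*I*sqrt(86710)/116)*16 = 12*I*sqrt(86710)/29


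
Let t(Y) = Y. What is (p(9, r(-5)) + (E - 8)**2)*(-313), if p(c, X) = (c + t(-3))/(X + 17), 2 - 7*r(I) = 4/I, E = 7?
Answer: -12207/29 ≈ -420.93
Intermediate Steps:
r(I) = 2/7 - 4/(7*I)
p(c, X) = (-3 + c)/(17 + X) (p(c, X) = (c - 3)/(X + 17) = (-3 + c)/(17 + X))
(p(9, r(-5)) + (E - 8)**2)*(-313) = ((-3 + 9)/(17 + (2/7)*(-2 - 5)/(-5)) + (7 - 8)**2)*(-313) = (6/(17 + (2/7)*(-1/5)*(-7)) + (-1)**2)*(-313) = (6/(17 + 2/5) + 1)*(-313) = (6/(87/5) + 1)*(-313) = ((5/87)*6 + 1)*(-313) = (10/29 + 1)*(-313) = (39/29)*(-313) = -12207/29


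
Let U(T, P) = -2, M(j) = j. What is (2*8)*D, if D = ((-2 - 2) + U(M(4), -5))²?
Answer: 576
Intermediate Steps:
D = 36 (D = ((-2 - 2) - 2)² = (-4 - 2)² = (-6)² = 36)
(2*8)*D = (2*8)*36 = 16*36 = 576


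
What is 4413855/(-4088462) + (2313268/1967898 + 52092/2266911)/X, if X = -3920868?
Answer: -76590856934905016176486/70944496243261327098531 ≈ -1.0796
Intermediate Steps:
4413855/(-4088462) + (2313268/1967898 + 52092/2266911)/X = 4413855/(-4088462) + (2313268/1967898 + 52092/2266911)/(-3920868) = 4413855*(-1/4088462) + (2313268*(1/1967898) + 52092*(1/2266911))*(-1/3920868) = -4413855/4088462 + (1156634/983949 + 5788/251879)*(-1/3920868) = -4413855/4088462 + (297026912098/247836090171)*(-1/3920868) = -4413855/4088462 - 21216208007/69409471085470602 = -76590856934905016176486/70944496243261327098531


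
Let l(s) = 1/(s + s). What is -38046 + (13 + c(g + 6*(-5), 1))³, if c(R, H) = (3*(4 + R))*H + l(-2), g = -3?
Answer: -28633017/64 ≈ -4.4739e+5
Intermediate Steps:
l(s) = 1/(2*s)
c(R, H) = -¼ + H*(12 + 3*R) (c(R, H) = (3*(4 + R))*H + (½)/(-2) = (12 + 3*R)*H + (½)*(-½) = H*(12 + 3*R) - ¼ = -¼ + H*(12 + 3*R))
-38046 + (13 + c(g + 6*(-5), 1))³ = -38046 + (13 + (-¼ + 12*1 + 3*1*(-3 + 6*(-5))))³ = -38046 + (13 + (-¼ + 12 + 3*1*(-3 - 30)))³ = -38046 + (13 + (-¼ + 12 + 3*1*(-33)))³ = -38046 + (13 + (-¼ + 12 - 99))³ = -38046 + (13 - 349/4)³ = -38046 + (-297/4)³ = -38046 - 26198073/64 = -28633017/64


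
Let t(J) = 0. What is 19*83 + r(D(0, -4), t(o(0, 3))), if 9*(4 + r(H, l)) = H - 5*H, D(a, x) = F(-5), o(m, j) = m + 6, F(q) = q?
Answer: 14177/9 ≈ 1575.2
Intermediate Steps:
o(m, j) = 6 + m
D(a, x) = -5
r(H, l) = -4 - 4*H/9 (r(H, l) = -4 + (H - 5*H)/9 = -4 + (-4*H)/9 = -4 - 4*H/9)
19*83 + r(D(0, -4), t(o(0, 3))) = 19*83 + (-4 - 4/9*(-5)) = 1577 + (-4 + 20/9) = 1577 - 16/9 = 14177/9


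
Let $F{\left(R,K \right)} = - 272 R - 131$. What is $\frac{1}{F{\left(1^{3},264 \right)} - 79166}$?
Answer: $- \frac{1}{79569} \approx -1.2568 \cdot 10^{-5}$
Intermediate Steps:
$F{\left(R,K \right)} = -131 - 272 R$
$\frac{1}{F{\left(1^{3},264 \right)} - 79166} = \frac{1}{\left(-131 - 272 \cdot 1^{3}\right) - 79166} = \frac{1}{\left(-131 - 272\right) - 79166} = \frac{1}{-403 - 79166} = \frac{1}{-79569} = - \frac{1}{79569}$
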